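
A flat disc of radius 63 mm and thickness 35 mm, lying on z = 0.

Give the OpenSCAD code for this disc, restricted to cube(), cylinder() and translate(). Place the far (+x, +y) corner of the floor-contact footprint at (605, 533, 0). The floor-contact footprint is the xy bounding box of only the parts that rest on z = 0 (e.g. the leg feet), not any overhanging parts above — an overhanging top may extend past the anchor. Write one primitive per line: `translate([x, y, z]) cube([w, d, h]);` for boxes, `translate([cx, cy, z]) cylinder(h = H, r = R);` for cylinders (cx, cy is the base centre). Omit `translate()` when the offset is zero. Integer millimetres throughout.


translate([542, 470, 0]) cylinder(h = 35, r = 63);


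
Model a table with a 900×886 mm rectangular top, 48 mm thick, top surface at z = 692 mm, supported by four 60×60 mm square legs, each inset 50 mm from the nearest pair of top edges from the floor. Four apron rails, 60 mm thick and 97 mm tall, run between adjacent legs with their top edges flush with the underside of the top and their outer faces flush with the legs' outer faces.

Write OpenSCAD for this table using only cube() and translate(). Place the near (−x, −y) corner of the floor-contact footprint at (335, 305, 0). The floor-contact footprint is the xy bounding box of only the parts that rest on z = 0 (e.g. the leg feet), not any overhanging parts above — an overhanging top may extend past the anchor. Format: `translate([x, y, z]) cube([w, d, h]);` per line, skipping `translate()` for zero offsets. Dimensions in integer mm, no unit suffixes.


translate([285, 255, 644]) cube([900, 886, 48]);
translate([335, 305, 0]) cube([60, 60, 644]);
translate([1075, 305, 0]) cube([60, 60, 644]);
translate([335, 1031, 0]) cube([60, 60, 644]);
translate([1075, 1031, 0]) cube([60, 60, 644]);
translate([395, 305, 547]) cube([680, 60, 97]);
translate([395, 1031, 547]) cube([680, 60, 97]);
translate([335, 365, 547]) cube([60, 666, 97]);
translate([1075, 365, 547]) cube([60, 666, 97]);


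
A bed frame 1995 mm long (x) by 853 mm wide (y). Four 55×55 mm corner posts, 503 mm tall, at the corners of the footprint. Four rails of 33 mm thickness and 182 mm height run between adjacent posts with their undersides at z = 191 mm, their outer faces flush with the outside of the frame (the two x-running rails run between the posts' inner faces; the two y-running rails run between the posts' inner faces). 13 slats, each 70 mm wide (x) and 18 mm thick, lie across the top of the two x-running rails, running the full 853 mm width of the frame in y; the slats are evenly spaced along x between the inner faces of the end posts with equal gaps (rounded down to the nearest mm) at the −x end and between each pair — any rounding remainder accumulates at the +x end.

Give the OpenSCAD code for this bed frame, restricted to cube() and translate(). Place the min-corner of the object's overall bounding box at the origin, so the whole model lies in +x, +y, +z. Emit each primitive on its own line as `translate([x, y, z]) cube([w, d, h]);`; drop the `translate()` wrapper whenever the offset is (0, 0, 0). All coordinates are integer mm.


cube([55, 55, 503]);
translate([0, 798, 0]) cube([55, 55, 503]);
translate([1940, 0, 0]) cube([55, 55, 503]);
translate([1940, 798, 0]) cube([55, 55, 503]);
translate([55, 0, 191]) cube([1885, 33, 182]);
translate([55, 820, 191]) cube([1885, 33, 182]);
translate([0, 55, 191]) cube([33, 743, 182]);
translate([1962, 55, 191]) cube([33, 743, 182]);
translate([124, 0, 373]) cube([70, 853, 18]);
translate([263, 0, 373]) cube([70, 853, 18]);
translate([402, 0, 373]) cube([70, 853, 18]);
translate([541, 0, 373]) cube([70, 853, 18]);
translate([680, 0, 373]) cube([70, 853, 18]);
translate([819, 0, 373]) cube([70, 853, 18]);
translate([958, 0, 373]) cube([70, 853, 18]);
translate([1097, 0, 373]) cube([70, 853, 18]);
translate([1236, 0, 373]) cube([70, 853, 18]);
translate([1375, 0, 373]) cube([70, 853, 18]);
translate([1514, 0, 373]) cube([70, 853, 18]);
translate([1653, 0, 373]) cube([70, 853, 18]);
translate([1792, 0, 373]) cube([70, 853, 18]);


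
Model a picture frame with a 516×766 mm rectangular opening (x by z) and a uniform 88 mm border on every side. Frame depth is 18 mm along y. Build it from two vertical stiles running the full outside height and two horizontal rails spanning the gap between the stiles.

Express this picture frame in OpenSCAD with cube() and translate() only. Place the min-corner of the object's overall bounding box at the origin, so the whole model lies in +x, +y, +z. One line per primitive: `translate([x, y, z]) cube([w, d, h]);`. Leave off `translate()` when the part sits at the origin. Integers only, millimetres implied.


cube([88, 18, 942]);
translate([604, 0, 0]) cube([88, 18, 942]);
translate([88, 0, 0]) cube([516, 18, 88]);
translate([88, 0, 854]) cube([516, 18, 88]);


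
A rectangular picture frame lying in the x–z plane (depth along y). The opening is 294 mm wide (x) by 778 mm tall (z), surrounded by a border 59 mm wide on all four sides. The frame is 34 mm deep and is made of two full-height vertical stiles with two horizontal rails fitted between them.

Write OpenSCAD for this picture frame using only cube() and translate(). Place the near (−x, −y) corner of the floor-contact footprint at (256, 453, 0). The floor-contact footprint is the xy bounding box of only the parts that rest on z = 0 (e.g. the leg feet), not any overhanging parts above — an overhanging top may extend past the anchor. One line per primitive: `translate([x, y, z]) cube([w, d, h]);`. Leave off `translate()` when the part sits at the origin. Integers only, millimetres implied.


translate([256, 453, 0]) cube([59, 34, 896]);
translate([609, 453, 0]) cube([59, 34, 896]);
translate([315, 453, 0]) cube([294, 34, 59]);
translate([315, 453, 837]) cube([294, 34, 59]);


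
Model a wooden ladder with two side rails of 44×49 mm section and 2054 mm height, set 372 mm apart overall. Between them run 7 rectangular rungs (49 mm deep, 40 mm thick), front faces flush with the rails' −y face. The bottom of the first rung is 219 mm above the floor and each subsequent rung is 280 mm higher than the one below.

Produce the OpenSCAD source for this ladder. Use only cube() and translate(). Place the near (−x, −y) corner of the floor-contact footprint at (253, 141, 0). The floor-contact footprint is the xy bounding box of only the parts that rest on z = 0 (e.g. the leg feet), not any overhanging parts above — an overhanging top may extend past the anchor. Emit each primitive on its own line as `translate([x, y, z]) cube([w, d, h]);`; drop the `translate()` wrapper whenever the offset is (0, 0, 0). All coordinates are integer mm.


// rung span = 372 - 2*44 = 284
// rung[k] z = 219 + k*280
translate([253, 141, 0]) cube([44, 49, 2054]);
translate([581, 141, 0]) cube([44, 49, 2054]);
translate([297, 141, 219]) cube([284, 49, 40]);
translate([297, 141, 499]) cube([284, 49, 40]);
translate([297, 141, 779]) cube([284, 49, 40]);
translate([297, 141, 1059]) cube([284, 49, 40]);
translate([297, 141, 1339]) cube([284, 49, 40]);
translate([297, 141, 1619]) cube([284, 49, 40]);
translate([297, 141, 1899]) cube([284, 49, 40]);


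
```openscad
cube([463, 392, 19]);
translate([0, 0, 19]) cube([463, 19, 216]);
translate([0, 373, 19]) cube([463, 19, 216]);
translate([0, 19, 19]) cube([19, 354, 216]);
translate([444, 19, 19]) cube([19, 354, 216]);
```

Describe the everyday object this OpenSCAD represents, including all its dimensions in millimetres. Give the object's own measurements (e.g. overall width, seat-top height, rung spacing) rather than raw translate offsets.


An open-topped rectangular box: outside dimensions 463×392×235 mm, with a uniform wall and base thickness of 19 mm. The base is a full 463×392 slab on the floor; four walls sit on top of the base. The front and back walls (the −y and +y sides) span the full width; the two side walls fit between them.


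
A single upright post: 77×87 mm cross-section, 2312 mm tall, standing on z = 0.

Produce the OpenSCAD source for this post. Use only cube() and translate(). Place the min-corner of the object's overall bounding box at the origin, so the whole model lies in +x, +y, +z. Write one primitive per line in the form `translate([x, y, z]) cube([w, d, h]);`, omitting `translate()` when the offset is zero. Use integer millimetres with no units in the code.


cube([77, 87, 2312]);


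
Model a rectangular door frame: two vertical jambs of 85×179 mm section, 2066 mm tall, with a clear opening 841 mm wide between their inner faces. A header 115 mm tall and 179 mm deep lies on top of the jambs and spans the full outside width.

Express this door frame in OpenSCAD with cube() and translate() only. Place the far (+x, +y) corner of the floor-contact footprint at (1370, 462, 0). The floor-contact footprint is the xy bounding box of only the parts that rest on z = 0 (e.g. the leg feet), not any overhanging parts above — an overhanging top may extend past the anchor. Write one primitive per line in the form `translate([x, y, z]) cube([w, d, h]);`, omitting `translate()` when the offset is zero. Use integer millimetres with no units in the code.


translate([359, 283, 0]) cube([85, 179, 2066]);
translate([1285, 283, 0]) cube([85, 179, 2066]);
translate([359, 283, 2066]) cube([1011, 179, 115]);


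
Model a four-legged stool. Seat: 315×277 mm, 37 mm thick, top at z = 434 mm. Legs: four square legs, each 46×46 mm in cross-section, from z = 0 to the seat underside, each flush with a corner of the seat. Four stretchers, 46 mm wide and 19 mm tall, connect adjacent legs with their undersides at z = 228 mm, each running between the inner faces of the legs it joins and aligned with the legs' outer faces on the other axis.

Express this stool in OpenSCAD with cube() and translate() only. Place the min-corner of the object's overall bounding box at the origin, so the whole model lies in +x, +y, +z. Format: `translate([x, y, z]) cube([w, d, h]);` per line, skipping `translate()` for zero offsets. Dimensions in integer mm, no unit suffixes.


// leg_h = 434 - 37 = 397
// stretcher span = 315 - 2*46 = 223
translate([0, 0, 397]) cube([315, 277, 37]);
cube([46, 46, 397]);
translate([269, 0, 0]) cube([46, 46, 397]);
translate([0, 231, 0]) cube([46, 46, 397]);
translate([269, 231, 0]) cube([46, 46, 397]);
translate([46, 0, 228]) cube([223, 46, 19]);
translate([46, 231, 228]) cube([223, 46, 19]);
translate([0, 46, 228]) cube([46, 185, 19]);
translate([269, 46, 228]) cube([46, 185, 19]);


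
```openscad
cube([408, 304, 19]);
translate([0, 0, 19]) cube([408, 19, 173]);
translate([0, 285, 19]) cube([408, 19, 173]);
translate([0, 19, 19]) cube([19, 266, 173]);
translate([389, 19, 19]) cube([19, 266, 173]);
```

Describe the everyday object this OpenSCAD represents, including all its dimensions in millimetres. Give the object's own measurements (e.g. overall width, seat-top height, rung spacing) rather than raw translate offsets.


An open-topped rectangular box: outside dimensions 408×304×192 mm, with a uniform wall and base thickness of 19 mm. The base is a full 408×304 slab on the floor; four walls sit on top of the base. The front and back walls (the −y and +y sides) span the full width; the two side walls fit between them.


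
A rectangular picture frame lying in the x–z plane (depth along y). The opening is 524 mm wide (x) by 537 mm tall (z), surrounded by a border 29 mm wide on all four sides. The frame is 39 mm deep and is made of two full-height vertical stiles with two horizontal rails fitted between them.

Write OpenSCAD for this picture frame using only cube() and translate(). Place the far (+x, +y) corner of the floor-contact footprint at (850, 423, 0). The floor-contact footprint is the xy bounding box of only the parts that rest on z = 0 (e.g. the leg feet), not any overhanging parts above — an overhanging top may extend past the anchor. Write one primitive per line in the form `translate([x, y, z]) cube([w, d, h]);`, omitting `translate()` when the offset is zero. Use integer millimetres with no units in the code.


translate([268, 384, 0]) cube([29, 39, 595]);
translate([821, 384, 0]) cube([29, 39, 595]);
translate([297, 384, 0]) cube([524, 39, 29]);
translate([297, 384, 566]) cube([524, 39, 29]);


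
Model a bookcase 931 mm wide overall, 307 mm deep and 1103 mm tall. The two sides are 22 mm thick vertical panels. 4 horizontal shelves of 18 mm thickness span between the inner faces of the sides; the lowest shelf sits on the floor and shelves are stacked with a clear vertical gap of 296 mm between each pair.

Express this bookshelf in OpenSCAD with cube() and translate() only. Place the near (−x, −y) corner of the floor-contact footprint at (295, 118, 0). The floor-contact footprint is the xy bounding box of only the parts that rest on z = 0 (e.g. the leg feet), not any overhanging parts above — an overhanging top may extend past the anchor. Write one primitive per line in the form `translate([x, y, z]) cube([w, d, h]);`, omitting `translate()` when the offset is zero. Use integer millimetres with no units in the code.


translate([295, 118, 0]) cube([22, 307, 1103]);
translate([1204, 118, 0]) cube([22, 307, 1103]);
translate([317, 118, 0]) cube([887, 307, 18]);
translate([317, 118, 314]) cube([887, 307, 18]);
translate([317, 118, 628]) cube([887, 307, 18]);
translate([317, 118, 942]) cube([887, 307, 18]);


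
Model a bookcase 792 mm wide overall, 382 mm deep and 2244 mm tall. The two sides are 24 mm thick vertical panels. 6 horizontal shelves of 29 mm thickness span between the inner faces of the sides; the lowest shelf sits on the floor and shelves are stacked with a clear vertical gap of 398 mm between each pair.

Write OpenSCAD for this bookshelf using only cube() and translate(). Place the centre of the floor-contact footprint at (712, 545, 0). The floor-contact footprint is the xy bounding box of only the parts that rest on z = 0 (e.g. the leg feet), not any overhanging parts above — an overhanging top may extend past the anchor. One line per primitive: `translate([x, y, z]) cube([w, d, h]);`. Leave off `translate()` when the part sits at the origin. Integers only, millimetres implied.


translate([316, 354, 0]) cube([24, 382, 2244]);
translate([1084, 354, 0]) cube([24, 382, 2244]);
translate([340, 354, 0]) cube([744, 382, 29]);
translate([340, 354, 427]) cube([744, 382, 29]);
translate([340, 354, 854]) cube([744, 382, 29]);
translate([340, 354, 1281]) cube([744, 382, 29]);
translate([340, 354, 1708]) cube([744, 382, 29]);
translate([340, 354, 2135]) cube([744, 382, 29]);


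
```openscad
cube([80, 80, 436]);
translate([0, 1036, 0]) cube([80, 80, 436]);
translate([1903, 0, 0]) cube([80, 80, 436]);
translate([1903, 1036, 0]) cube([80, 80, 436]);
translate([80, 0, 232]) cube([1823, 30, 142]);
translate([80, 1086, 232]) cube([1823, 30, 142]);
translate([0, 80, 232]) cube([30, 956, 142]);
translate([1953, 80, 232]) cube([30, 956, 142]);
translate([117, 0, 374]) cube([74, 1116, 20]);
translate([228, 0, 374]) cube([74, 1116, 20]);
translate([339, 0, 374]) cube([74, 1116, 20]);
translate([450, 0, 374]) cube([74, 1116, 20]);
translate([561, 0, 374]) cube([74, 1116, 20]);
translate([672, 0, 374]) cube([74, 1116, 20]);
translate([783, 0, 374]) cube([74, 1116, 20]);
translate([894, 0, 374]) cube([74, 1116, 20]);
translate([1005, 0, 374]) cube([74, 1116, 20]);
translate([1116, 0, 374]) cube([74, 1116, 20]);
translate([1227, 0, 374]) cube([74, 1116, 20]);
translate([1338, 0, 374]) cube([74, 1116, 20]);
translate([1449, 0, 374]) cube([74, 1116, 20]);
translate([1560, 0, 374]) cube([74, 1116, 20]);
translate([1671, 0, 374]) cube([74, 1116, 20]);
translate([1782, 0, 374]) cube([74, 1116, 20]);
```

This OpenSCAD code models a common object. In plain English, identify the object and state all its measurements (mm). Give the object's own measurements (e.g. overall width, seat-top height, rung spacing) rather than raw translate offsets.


A bed frame 1983 mm long (x) by 1116 mm wide (y). Four 80×80 mm corner posts, 436 mm tall, at the corners of the footprint. Four rails of 30 mm thickness and 142 mm height run between adjacent posts with their undersides at z = 232 mm, their outer faces flush with the outside of the frame (the two x-running rails run between the posts' inner faces; the two y-running rails run between the posts' inner faces). 16 slats, each 74 mm wide (x) and 20 mm thick, lie across the top of the two x-running rails, running the full 1116 mm width of the frame in y; along x they sit between the end posts with a 37 mm gap after the −x posts and between neighbouring slats, leaving 47 mm before the +x posts.


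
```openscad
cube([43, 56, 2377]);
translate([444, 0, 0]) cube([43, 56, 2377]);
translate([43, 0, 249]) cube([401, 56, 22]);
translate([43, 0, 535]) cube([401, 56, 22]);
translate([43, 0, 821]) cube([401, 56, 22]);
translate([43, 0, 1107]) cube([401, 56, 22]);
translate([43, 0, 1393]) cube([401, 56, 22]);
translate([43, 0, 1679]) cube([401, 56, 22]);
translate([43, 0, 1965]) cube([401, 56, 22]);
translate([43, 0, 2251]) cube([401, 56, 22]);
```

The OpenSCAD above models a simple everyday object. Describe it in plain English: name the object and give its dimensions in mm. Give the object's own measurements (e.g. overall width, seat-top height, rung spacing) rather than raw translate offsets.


A straight ladder. Two 43×56 mm vertical rails, 2377 mm tall, stand 487 mm apart (outside-to-outside) with their front faces coplanar on the −y side. 8 rungs, each 56 mm deep and 22 mm tall, span between the inner faces of the rails, front faces flush with the rails. The lowest rung's underside is at z = 249 mm and rungs are spaced 286 mm apart (underside to underside).


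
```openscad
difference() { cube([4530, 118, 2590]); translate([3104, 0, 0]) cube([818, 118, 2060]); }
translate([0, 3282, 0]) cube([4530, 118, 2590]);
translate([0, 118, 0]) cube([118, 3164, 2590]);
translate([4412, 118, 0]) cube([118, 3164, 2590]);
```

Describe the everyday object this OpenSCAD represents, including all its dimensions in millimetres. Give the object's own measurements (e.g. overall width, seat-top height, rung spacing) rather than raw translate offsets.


A single room: four walls, each 2590 mm tall and 118 mm thick, enclosing an outside footprint 4530×3400 mm (x × y), no floor or roof. The front and back walls (−y and +y sides) run the full x-width; the side walls fit between their inner faces. A door opening 818 mm wide and 2060 mm tall is cut through the front wall from the floor up, its −x edge 3104 mm from the wall's −x end.


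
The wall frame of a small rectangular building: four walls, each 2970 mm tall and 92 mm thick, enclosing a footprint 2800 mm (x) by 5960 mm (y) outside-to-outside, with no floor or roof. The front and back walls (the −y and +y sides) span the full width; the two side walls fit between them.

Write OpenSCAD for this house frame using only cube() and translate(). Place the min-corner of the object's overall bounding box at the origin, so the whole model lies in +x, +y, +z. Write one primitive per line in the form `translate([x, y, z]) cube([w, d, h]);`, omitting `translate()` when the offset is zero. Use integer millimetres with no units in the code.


cube([2800, 92, 2970]);
translate([0, 5868, 0]) cube([2800, 92, 2970]);
translate([0, 92, 0]) cube([92, 5776, 2970]);
translate([2708, 92, 0]) cube([92, 5776, 2970]);


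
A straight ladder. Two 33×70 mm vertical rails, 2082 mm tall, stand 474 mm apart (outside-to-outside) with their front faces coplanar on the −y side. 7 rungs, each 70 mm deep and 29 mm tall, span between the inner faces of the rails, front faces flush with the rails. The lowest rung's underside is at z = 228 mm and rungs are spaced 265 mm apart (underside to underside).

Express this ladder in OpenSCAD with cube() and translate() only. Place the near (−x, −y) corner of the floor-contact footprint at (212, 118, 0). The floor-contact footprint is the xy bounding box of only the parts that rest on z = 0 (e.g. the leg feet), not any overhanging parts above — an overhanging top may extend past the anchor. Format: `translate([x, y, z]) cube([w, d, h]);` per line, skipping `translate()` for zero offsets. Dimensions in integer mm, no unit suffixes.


// rung span = 474 - 2*33 = 408
// rung[k] z = 228 + k*265
translate([212, 118, 0]) cube([33, 70, 2082]);
translate([653, 118, 0]) cube([33, 70, 2082]);
translate([245, 118, 228]) cube([408, 70, 29]);
translate([245, 118, 493]) cube([408, 70, 29]);
translate([245, 118, 758]) cube([408, 70, 29]);
translate([245, 118, 1023]) cube([408, 70, 29]);
translate([245, 118, 1288]) cube([408, 70, 29]);
translate([245, 118, 1553]) cube([408, 70, 29]);
translate([245, 118, 1818]) cube([408, 70, 29]);


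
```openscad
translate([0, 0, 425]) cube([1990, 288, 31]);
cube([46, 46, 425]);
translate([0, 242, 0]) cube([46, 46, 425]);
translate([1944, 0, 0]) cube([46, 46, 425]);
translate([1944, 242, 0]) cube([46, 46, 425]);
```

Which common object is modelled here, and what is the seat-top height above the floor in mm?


A bench. The seat-top height is 456 mm.

A long slab on four corner posts — a bench. The slab sits at z = 425 with thickness 31, so the top is 425 + 31 = 456 mm.


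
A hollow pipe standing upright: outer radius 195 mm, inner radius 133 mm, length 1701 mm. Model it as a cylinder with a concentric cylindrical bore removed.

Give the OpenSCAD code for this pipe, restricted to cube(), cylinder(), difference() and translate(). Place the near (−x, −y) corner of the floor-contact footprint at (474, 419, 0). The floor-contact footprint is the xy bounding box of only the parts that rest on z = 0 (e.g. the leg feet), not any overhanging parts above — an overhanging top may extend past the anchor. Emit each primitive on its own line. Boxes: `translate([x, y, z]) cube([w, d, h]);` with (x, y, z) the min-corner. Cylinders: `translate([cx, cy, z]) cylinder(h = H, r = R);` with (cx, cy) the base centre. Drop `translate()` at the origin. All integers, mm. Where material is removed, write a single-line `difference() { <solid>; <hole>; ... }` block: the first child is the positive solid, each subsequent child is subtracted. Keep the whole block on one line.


difference() { translate([669, 614, 0]) cylinder(h = 1701, r = 195); translate([669, 614, 0]) cylinder(h = 1701, r = 133); }


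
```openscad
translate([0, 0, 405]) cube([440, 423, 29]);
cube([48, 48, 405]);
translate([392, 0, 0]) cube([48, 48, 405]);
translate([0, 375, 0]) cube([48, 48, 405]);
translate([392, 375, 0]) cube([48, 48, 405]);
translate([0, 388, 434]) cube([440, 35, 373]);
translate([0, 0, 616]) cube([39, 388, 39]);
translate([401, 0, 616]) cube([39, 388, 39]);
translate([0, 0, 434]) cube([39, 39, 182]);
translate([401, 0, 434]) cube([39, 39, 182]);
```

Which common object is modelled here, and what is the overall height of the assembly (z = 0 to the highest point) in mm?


A chair. The overall height is 807 mm.

A slab on four corner posts with a tall panel at the back — a chair. The seat slab sits at z = 405 with thickness 29, and the 373 mm backrest starts at the seat top, so the overall height is 405 + 29 + 373 = 807 mm.


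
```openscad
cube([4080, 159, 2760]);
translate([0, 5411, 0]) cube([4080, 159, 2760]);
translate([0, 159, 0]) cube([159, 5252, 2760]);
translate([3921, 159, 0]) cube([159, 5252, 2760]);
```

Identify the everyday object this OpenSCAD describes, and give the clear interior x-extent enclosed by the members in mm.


A house (or room) frame. The interior width is 3762 mm.

Four 2760 mm walls enclosing a rectangle with no floor or roof — a room or house frame. Outside width is 4080 mm and wall thickness is 159 mm, so the interior width is 4080 − 2 × 159 = 3762 mm.


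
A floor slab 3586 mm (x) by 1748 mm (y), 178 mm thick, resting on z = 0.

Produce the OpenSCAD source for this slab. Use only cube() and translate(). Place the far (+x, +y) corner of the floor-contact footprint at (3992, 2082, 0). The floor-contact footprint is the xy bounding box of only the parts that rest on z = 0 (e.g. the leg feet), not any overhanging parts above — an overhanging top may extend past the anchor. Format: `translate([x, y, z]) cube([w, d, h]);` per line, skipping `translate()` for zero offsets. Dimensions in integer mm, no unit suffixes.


translate([406, 334, 0]) cube([3586, 1748, 178]);


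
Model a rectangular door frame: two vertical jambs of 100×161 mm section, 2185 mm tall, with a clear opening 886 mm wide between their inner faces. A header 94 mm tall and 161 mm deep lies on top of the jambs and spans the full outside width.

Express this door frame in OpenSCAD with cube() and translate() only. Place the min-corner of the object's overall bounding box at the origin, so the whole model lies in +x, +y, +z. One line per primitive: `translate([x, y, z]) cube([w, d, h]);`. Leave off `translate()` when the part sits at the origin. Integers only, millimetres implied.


cube([100, 161, 2185]);
translate([986, 0, 0]) cube([100, 161, 2185]);
translate([0, 0, 2185]) cube([1086, 161, 94]);


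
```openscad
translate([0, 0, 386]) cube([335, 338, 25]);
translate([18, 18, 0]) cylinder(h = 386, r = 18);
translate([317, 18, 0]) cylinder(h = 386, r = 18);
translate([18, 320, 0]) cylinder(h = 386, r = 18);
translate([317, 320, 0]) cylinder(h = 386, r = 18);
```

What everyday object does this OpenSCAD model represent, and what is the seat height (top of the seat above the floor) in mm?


A stool. The seat height is 411 mm.

A 335×338×25 slab at z = 386 on four corner cylinders — a stool. The seat top is 386 + 25 = 411 mm.


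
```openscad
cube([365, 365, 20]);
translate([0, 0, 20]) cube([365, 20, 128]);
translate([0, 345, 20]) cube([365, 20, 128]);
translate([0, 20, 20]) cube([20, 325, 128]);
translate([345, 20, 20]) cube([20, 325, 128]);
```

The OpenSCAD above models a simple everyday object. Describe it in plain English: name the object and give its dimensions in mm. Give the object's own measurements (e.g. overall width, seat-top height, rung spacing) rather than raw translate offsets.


An open-topped rectangular box: outside dimensions 365×365×148 mm, with a uniform wall and base thickness of 20 mm. The base is a full 365×365 slab on the floor; four walls sit on top of the base. The front and back walls (the −y and +y sides) span the full width; the two side walls fit between them.


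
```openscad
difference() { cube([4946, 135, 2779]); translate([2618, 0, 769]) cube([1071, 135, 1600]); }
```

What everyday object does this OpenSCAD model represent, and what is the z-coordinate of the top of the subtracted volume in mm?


A wall with a window opening. The window head height is 2369 mm.

A wall with a rectangular opening subtracted — a window. Sill at z = 769, opening 1600 mm tall, so the head is at 769 + 1600 = 2369 mm.


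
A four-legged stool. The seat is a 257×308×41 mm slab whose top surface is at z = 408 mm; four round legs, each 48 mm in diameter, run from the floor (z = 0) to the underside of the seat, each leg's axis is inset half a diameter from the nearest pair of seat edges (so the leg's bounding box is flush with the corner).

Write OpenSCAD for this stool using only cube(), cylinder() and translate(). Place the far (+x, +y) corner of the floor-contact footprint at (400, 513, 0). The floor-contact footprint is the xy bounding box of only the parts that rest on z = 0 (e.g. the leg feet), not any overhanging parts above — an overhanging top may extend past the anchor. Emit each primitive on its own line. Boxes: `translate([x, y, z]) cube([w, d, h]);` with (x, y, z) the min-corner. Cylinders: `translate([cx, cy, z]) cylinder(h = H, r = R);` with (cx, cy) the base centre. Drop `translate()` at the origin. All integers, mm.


// leg_h = 408 - 41 = 367
translate([143, 205, 367]) cube([257, 308, 41]);
translate([167, 229, 0]) cylinder(h = 367, r = 24);
translate([376, 229, 0]) cylinder(h = 367, r = 24);
translate([167, 489, 0]) cylinder(h = 367, r = 24);
translate([376, 489, 0]) cylinder(h = 367, r = 24);


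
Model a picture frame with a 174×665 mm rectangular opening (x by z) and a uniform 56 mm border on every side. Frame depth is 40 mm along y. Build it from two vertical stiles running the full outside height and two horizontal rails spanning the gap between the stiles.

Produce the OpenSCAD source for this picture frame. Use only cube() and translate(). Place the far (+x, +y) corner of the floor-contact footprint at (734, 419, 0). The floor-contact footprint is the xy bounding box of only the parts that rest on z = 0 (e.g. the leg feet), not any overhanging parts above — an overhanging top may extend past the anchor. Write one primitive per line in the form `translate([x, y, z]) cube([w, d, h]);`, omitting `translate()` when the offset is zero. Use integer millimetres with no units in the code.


translate([448, 379, 0]) cube([56, 40, 777]);
translate([678, 379, 0]) cube([56, 40, 777]);
translate([504, 379, 0]) cube([174, 40, 56]);
translate([504, 379, 721]) cube([174, 40, 56]);


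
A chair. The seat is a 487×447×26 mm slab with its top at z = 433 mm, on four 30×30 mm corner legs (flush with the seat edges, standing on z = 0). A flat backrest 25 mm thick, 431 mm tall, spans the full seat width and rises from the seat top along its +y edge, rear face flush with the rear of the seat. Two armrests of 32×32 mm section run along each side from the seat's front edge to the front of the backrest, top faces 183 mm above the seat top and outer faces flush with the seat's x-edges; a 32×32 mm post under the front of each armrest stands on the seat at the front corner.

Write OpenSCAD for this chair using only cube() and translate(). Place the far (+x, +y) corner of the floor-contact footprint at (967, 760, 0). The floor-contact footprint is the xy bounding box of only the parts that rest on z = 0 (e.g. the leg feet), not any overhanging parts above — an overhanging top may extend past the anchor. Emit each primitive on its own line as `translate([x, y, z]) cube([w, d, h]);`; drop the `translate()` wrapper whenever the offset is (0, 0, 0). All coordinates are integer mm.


translate([480, 313, 407]) cube([487, 447, 26]);
translate([480, 313, 0]) cube([30, 30, 407]);
translate([937, 313, 0]) cube([30, 30, 407]);
translate([480, 730, 0]) cube([30, 30, 407]);
translate([937, 730, 0]) cube([30, 30, 407]);
translate([480, 735, 433]) cube([487, 25, 431]);
translate([480, 313, 584]) cube([32, 422, 32]);
translate([935, 313, 584]) cube([32, 422, 32]);
translate([480, 313, 433]) cube([32, 32, 151]);
translate([935, 313, 433]) cube([32, 32, 151]);


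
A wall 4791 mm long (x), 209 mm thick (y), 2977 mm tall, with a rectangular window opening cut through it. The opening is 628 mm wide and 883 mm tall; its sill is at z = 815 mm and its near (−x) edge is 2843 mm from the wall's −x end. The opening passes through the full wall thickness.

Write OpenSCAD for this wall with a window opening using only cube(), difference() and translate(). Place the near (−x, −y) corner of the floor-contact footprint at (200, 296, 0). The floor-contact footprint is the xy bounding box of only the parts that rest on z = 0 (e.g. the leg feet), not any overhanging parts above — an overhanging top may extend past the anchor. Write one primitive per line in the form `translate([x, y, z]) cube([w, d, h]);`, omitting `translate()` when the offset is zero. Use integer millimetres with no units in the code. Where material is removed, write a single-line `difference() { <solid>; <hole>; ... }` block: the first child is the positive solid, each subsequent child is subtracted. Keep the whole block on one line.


difference() { translate([200, 296, 0]) cube([4791, 209, 2977]); translate([3043, 296, 815]) cube([628, 209, 883]); }


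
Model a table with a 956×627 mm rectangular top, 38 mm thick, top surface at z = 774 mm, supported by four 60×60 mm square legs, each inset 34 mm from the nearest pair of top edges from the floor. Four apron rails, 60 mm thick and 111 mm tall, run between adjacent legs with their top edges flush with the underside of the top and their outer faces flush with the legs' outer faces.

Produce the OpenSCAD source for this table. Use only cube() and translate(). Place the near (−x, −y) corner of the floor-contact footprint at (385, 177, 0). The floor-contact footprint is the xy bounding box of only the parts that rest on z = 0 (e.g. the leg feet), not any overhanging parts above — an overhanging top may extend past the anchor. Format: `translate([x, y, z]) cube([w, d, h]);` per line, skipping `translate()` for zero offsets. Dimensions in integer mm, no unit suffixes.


// leg_h = 774 - 38 = 736
// apron z = 736 - 111 = 625
translate([351, 143, 736]) cube([956, 627, 38]);
translate([385, 177, 0]) cube([60, 60, 736]);
translate([1213, 177, 0]) cube([60, 60, 736]);
translate([385, 676, 0]) cube([60, 60, 736]);
translate([1213, 676, 0]) cube([60, 60, 736]);
translate([445, 177, 625]) cube([768, 60, 111]);
translate([445, 676, 625]) cube([768, 60, 111]);
translate([385, 237, 625]) cube([60, 439, 111]);
translate([1213, 237, 625]) cube([60, 439, 111]);


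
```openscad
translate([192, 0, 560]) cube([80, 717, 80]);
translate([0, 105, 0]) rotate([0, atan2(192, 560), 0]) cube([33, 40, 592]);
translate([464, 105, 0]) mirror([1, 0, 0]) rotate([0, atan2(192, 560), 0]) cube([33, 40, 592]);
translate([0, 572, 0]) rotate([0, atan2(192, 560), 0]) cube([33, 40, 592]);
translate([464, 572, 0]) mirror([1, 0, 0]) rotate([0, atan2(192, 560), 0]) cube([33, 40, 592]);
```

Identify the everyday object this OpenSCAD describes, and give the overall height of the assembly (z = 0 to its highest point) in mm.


A sawhorse. The overall height is 640 mm.

A beam across two mirrored pairs of raked legs — a sawhorse. The beam's underside is at z = 560 (matching the legs' vertical rise in atan2(192, 560)) and the beam is 80 mm tall, so its top is at 560 + 80 = 640 mm. The raked legs top out at the beam's underside, so that is the highest point.


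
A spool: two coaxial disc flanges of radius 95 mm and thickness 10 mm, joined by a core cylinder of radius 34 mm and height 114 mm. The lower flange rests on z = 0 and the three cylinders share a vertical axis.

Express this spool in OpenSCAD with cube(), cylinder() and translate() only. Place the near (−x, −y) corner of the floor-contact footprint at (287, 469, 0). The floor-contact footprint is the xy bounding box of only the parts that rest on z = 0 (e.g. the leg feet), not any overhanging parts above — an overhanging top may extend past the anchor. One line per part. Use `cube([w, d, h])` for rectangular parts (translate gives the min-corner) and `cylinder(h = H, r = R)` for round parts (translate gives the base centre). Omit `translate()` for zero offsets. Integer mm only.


translate([382, 564, 0]) cylinder(h = 10, r = 95);
translate([382, 564, 10]) cylinder(h = 114, r = 34);
translate([382, 564, 124]) cylinder(h = 10, r = 95);


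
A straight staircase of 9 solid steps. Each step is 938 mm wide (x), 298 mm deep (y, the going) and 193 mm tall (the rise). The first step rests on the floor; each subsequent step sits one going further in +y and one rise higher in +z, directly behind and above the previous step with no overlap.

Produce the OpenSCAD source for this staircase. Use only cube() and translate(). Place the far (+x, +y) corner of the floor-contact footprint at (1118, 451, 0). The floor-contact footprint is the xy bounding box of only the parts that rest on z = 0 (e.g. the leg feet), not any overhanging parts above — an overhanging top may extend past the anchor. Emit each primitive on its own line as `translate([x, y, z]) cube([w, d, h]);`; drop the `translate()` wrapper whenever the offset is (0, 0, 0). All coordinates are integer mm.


translate([180, 153, 0]) cube([938, 298, 193]);
translate([180, 451, 193]) cube([938, 298, 193]);
translate([180, 749, 386]) cube([938, 298, 193]);
translate([180, 1047, 579]) cube([938, 298, 193]);
translate([180, 1345, 772]) cube([938, 298, 193]);
translate([180, 1643, 965]) cube([938, 298, 193]);
translate([180, 1941, 1158]) cube([938, 298, 193]);
translate([180, 2239, 1351]) cube([938, 298, 193]);
translate([180, 2537, 1544]) cube([938, 298, 193]);


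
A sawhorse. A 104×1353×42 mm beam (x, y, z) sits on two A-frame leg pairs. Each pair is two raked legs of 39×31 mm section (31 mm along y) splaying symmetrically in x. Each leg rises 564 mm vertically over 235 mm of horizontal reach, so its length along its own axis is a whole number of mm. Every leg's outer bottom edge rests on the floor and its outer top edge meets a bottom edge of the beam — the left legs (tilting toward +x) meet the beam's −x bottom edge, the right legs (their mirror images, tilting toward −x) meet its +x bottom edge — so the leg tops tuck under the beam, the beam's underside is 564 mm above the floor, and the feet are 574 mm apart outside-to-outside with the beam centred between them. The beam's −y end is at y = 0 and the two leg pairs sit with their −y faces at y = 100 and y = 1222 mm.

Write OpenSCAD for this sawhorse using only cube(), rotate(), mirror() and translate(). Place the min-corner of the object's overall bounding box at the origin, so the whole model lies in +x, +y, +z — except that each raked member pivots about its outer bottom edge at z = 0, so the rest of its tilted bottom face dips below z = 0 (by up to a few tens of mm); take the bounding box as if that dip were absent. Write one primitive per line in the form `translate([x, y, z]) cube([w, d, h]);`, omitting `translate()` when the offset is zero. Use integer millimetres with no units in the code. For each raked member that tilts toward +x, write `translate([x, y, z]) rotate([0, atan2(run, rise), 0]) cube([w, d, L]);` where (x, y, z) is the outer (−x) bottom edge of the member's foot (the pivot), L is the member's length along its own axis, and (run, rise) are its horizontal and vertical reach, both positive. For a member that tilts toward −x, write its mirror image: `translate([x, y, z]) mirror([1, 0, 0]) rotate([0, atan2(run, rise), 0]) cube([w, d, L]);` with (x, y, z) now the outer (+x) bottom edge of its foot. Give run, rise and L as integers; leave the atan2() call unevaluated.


translate([235, 0, 564]) cube([104, 1353, 42]);
translate([0, 100, 0]) rotate([0, atan2(235, 564), 0]) cube([39, 31, 611]);
translate([574, 100, 0]) mirror([1, 0, 0]) rotate([0, atan2(235, 564), 0]) cube([39, 31, 611]);
translate([0, 1222, 0]) rotate([0, atan2(235, 564), 0]) cube([39, 31, 611]);
translate([574, 1222, 0]) mirror([1, 0, 0]) rotate([0, atan2(235, 564), 0]) cube([39, 31, 611]);


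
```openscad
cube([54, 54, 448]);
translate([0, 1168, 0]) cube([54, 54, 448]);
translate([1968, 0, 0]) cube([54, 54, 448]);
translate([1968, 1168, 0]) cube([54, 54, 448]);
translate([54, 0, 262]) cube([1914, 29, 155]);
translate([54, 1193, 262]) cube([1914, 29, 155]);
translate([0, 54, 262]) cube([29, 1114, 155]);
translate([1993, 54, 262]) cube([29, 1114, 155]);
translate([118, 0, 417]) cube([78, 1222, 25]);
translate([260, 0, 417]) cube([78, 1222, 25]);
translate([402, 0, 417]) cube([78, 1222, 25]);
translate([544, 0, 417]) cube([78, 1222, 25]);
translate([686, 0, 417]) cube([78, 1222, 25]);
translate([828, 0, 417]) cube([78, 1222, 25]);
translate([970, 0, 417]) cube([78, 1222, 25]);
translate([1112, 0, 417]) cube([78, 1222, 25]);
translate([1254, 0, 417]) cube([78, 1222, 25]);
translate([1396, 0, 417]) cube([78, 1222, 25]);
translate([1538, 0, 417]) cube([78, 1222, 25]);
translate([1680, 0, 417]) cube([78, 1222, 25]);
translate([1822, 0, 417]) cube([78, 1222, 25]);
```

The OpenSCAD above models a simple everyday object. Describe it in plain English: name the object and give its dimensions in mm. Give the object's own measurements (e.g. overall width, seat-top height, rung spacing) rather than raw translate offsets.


A bed frame 2022 mm long (x) by 1222 mm wide (y). Four 54×54 mm corner posts, 448 mm tall, at the corners of the footprint. Four rails of 29 mm thickness and 155 mm height run between adjacent posts with their undersides at z = 262 mm, their outer faces flush with the outside of the frame (the two x-running rails run between the posts' inner faces; the two y-running rails run between the posts' inner faces). 13 slats, each 78 mm wide (x) and 25 mm thick, lie across the top of the two x-running rails, running the full 1222 mm width of the frame in y; along x they sit between the end posts with a 64 mm gap after the −x posts and between neighbouring slats, leaving 68 mm before the +x posts.
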